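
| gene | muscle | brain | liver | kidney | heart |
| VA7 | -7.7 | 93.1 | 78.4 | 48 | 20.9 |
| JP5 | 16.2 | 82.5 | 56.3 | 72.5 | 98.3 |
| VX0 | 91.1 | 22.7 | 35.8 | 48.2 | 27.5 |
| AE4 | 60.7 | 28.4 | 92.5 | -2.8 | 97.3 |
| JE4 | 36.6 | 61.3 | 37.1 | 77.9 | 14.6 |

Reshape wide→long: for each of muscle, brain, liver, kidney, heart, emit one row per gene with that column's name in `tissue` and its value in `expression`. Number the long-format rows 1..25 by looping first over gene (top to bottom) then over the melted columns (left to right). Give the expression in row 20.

25 rows total (5 × 5). Row 20: index ⌊(20-1)/5⌋ = 3 into gene → AE4; (20-1) mod 5 = 4 into the melted columns → heart.
So row 20 is (AE4, heart, 97.3); expression = 97.3.

97.3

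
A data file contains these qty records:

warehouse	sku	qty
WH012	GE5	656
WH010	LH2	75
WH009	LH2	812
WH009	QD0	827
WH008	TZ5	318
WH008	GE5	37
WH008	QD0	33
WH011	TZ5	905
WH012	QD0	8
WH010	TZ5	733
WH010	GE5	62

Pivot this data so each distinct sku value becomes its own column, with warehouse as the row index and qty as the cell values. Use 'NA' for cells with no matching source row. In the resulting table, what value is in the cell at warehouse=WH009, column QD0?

The long row with warehouse=WH009, sku=QD0 has qty=827.

827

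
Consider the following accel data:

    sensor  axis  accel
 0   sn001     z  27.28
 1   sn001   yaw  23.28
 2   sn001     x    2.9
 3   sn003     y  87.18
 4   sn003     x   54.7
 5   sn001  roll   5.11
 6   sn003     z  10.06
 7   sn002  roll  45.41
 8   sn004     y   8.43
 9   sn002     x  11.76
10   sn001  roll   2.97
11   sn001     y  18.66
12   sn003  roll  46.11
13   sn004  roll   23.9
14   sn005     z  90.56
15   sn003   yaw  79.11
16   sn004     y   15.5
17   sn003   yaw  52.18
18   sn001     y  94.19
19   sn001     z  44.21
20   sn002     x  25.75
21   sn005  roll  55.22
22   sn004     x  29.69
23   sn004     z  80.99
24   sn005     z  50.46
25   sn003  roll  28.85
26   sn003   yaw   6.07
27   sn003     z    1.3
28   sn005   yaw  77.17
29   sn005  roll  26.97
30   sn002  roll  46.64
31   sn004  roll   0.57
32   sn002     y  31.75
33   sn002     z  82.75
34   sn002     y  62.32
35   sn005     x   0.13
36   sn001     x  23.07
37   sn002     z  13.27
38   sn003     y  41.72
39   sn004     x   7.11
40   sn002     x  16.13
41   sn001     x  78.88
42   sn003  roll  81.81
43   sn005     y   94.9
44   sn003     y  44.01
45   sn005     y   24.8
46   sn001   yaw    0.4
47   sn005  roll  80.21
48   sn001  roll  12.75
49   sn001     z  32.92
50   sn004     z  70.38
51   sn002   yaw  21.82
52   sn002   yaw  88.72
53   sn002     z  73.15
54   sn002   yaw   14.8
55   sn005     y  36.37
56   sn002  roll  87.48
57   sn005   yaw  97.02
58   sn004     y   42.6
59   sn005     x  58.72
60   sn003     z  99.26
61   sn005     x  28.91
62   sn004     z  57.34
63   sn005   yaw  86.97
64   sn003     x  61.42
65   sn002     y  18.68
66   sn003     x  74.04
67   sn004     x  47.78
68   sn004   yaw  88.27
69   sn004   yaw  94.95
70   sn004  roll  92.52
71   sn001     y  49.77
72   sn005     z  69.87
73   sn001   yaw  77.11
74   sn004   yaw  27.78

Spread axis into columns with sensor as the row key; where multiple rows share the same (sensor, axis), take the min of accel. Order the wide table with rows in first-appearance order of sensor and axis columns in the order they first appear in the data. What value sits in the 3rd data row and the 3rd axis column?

11.76

With rows in first-appearance order of sensor, row 3 is sensor=sn002. axis columns in first-appearance order: z, yaw, x, y, roll; column 3 is x.
Long rows with sensor=sn002, axis=x: min(11.76, 25.75, 16.13) = 11.76.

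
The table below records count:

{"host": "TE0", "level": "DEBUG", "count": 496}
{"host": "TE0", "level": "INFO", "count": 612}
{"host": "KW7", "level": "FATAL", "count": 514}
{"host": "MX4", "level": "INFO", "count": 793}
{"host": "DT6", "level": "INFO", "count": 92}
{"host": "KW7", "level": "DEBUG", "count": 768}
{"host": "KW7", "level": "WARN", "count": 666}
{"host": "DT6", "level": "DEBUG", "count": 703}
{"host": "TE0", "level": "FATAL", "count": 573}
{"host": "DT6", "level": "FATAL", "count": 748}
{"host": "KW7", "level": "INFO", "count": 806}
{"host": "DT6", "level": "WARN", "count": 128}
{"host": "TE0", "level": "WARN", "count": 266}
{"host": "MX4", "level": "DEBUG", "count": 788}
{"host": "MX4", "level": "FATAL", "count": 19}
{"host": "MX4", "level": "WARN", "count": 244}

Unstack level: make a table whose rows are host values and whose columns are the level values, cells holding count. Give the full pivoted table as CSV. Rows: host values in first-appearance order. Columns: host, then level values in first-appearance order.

Columns: host plus the 4 distinct level values (DEBUG, INFO, FATAL, WARN).
For example, row TE0 column DEBUG takes count=496 from the long row (TE0, DEBUG).

host,DEBUG,INFO,FATAL,WARN
TE0,496,612,573,266
KW7,768,806,514,666
MX4,788,793,19,244
DT6,703,92,748,128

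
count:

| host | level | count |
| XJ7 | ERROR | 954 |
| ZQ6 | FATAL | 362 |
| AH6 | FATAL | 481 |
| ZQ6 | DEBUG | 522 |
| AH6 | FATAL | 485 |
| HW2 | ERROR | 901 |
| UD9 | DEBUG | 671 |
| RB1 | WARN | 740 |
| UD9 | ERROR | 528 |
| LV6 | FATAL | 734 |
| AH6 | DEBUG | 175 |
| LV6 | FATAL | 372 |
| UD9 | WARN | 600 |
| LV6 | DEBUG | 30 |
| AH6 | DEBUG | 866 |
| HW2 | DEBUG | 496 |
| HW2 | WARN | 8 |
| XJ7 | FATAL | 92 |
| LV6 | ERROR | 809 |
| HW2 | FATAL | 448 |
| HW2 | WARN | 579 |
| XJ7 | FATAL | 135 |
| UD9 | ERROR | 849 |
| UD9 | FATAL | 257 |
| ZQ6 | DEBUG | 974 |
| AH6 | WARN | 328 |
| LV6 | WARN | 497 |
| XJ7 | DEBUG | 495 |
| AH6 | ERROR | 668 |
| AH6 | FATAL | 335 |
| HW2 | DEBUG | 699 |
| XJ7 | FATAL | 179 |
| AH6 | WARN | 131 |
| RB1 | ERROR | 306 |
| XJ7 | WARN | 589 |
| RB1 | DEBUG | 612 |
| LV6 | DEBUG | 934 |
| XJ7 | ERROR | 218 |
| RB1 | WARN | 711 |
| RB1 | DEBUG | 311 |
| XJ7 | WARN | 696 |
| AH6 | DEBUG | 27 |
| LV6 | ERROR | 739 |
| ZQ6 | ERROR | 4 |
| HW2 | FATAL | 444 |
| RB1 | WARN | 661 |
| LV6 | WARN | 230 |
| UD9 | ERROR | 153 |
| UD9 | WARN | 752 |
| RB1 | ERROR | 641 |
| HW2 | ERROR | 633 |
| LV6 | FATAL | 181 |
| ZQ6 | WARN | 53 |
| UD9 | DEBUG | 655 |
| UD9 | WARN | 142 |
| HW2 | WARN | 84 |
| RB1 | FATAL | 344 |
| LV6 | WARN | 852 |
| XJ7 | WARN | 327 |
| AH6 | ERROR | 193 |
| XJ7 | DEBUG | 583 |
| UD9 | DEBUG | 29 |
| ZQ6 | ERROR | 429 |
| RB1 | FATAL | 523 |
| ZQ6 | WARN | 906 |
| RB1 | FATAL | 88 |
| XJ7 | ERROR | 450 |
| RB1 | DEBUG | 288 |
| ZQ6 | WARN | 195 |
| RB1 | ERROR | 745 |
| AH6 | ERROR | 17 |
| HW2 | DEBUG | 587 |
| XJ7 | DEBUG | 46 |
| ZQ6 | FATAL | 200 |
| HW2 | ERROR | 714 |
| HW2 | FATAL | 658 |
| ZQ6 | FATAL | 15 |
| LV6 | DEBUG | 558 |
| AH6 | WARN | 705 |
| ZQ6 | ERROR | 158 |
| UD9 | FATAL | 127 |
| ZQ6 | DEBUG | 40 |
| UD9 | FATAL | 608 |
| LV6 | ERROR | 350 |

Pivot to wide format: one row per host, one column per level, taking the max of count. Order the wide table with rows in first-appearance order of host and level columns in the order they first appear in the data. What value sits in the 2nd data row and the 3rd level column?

With rows in first-appearance order of host, row 2 is host=ZQ6. level columns in first-appearance order: ERROR, FATAL, DEBUG, WARN; column 3 is DEBUG.
Long rows with host=ZQ6, level=DEBUG: max(522, 974, 40) = 974.

974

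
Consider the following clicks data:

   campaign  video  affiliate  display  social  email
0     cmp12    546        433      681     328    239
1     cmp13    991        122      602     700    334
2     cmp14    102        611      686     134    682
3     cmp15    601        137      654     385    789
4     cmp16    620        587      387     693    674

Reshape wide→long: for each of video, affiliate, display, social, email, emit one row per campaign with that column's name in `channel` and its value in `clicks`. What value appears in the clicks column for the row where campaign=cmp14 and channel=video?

102

Unpivoting turns each (campaign, wide-column) pair into one long row.
The wide cell at row cmp14, column video holds 102, so the long row (cmp14, video) has clicks=102.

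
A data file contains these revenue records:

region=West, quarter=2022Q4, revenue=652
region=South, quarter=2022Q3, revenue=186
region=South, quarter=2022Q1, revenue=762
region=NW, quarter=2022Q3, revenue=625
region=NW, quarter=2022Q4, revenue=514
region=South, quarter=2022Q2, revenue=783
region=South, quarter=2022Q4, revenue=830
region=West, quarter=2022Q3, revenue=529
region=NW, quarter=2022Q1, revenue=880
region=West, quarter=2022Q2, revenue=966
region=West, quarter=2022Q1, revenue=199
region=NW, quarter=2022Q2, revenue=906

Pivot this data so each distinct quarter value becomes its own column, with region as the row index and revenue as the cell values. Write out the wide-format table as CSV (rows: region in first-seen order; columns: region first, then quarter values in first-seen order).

region,2022Q4,2022Q3,2022Q1,2022Q2
West,652,529,199,966
South,830,186,762,783
NW,514,625,880,906

Columns: region plus the 4 distinct quarter values (2022Q4, 2022Q3, 2022Q1, 2022Q2).
For example, row West column 2022Q4 takes revenue=652 from the long row (West, 2022Q4).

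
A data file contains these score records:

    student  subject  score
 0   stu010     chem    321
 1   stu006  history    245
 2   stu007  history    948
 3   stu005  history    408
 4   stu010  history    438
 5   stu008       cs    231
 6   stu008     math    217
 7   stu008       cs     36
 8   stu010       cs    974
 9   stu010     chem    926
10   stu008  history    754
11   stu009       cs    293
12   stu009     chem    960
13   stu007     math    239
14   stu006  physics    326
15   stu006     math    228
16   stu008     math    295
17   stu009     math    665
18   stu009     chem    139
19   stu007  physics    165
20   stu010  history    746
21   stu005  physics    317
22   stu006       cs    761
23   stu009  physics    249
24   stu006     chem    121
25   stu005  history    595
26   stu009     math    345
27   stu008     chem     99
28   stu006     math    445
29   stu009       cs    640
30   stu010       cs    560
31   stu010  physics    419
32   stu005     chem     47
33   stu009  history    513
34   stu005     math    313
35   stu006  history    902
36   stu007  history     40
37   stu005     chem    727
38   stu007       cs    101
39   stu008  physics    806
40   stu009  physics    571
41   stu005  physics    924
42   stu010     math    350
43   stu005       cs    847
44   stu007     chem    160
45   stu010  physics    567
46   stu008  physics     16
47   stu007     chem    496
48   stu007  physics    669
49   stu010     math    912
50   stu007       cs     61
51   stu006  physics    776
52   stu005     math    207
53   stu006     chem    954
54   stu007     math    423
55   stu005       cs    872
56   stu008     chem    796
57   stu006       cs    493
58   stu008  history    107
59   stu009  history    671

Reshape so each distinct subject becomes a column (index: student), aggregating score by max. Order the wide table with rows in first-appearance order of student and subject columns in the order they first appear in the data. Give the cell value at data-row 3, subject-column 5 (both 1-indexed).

With rows in first-appearance order of student, row 3 is student=stu007. subject columns in first-appearance order: chem, history, cs, math, physics; column 5 is physics.
Long rows with student=stu007, subject=physics: max(165, 669) = 669.

669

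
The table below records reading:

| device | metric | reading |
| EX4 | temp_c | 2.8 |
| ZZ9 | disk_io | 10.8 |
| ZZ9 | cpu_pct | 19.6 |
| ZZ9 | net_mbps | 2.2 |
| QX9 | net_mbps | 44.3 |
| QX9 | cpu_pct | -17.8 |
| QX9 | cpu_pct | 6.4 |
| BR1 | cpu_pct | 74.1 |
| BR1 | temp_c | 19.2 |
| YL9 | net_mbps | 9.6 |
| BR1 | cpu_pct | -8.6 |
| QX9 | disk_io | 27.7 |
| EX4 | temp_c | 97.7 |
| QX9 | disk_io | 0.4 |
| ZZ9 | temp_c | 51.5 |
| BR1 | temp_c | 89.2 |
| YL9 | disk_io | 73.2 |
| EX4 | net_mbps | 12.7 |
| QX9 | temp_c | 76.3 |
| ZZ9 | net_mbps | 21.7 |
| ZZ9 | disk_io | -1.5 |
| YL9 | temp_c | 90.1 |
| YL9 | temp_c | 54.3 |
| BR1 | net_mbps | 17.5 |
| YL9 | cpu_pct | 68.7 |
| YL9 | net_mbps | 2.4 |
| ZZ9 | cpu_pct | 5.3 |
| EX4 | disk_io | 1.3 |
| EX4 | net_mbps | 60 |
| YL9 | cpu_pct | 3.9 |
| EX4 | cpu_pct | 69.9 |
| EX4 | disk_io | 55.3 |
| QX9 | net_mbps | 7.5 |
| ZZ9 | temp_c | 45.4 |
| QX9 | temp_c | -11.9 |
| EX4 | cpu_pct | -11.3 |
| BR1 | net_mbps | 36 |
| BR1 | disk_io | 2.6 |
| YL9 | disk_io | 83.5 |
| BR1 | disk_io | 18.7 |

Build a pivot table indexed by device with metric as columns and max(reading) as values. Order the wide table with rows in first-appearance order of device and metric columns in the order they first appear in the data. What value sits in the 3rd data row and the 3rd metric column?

6.4

With rows in first-appearance order of device, row 3 is device=QX9. metric columns in first-appearance order: temp_c, disk_io, cpu_pct, net_mbps; column 3 is cpu_pct.
Long rows with device=QX9, metric=cpu_pct: max(-17.8, 6.4) = 6.4.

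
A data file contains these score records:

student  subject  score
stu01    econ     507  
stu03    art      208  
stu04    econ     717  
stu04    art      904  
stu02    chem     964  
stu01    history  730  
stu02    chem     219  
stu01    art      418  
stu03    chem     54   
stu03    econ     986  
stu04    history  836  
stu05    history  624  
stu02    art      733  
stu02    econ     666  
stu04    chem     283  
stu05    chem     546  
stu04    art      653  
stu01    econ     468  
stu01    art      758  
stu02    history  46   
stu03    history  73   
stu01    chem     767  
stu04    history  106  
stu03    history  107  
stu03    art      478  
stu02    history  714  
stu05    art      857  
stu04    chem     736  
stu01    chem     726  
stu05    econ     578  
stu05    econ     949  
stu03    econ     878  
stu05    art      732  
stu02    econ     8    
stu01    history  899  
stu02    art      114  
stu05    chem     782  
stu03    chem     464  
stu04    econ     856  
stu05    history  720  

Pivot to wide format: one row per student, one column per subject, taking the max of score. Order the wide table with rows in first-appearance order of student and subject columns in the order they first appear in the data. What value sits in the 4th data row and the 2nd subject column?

733

With rows in first-appearance order of student, row 4 is student=stu02. subject columns in first-appearance order: econ, art, chem, history; column 2 is art.
Long rows with student=stu02, subject=art: max(733, 114) = 733.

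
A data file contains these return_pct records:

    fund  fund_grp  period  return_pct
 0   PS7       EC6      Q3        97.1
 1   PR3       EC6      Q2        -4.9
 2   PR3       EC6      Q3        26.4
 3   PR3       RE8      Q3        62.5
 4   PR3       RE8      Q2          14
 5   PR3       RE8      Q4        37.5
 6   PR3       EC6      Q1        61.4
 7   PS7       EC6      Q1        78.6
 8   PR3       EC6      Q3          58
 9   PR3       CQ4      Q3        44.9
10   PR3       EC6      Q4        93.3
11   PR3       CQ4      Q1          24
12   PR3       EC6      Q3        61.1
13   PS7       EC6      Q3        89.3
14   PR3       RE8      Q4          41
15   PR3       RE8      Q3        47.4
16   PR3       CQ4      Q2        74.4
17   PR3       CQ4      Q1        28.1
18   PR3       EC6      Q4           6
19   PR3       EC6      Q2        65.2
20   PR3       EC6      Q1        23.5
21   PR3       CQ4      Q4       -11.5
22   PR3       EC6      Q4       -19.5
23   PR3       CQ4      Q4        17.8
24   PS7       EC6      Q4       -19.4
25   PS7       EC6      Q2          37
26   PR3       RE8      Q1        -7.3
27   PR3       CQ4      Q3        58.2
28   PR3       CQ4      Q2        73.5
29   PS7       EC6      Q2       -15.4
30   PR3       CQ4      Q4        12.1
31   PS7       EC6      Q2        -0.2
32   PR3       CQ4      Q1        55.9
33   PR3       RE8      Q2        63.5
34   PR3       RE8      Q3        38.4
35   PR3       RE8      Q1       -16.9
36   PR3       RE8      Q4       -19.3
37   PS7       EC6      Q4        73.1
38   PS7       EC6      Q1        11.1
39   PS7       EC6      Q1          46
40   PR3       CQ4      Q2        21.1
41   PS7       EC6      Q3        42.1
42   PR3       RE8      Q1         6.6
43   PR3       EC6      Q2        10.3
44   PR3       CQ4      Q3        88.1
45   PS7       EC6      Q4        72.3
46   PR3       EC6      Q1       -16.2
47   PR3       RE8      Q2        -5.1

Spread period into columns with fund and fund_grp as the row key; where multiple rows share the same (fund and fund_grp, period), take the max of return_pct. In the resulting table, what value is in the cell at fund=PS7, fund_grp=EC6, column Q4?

73.1

Rows with fund=PS7, fund_grp=EC6 and period=Q4: return_pct values are -19.4, 73.1, 72.3.
max(-19.4, 73.1, 72.3) = 73.1.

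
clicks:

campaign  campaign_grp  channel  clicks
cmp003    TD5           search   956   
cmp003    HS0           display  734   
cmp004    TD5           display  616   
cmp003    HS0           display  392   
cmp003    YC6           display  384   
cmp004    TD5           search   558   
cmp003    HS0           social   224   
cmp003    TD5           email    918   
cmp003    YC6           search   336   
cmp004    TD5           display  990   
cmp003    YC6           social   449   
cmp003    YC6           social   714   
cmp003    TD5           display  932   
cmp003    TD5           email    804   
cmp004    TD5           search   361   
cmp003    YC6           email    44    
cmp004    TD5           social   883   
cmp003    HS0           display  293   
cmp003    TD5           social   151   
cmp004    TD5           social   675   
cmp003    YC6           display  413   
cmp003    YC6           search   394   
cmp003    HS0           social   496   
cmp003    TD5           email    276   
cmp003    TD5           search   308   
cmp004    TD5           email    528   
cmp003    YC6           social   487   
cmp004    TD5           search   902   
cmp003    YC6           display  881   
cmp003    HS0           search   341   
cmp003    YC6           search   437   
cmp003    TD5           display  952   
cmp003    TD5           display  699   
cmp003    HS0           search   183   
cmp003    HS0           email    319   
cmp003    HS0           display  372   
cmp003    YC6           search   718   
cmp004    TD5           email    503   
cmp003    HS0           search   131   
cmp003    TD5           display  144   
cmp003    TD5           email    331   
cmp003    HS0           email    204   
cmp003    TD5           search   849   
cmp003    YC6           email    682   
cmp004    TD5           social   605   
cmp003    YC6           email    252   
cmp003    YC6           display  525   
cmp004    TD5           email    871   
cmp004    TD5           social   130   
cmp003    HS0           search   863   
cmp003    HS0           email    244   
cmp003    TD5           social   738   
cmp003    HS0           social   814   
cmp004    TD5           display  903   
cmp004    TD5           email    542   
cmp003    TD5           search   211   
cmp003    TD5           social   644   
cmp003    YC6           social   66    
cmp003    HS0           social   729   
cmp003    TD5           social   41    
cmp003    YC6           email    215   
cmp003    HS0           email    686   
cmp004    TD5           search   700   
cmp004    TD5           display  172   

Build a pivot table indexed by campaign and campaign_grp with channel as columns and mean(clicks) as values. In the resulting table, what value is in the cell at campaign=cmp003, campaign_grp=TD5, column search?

Rows with campaign=cmp003, campaign_grp=TD5 and channel=search: clicks values are 956, 308, 849, 211.
(956 + 308 + 849 + 211) / 4 = 581.

581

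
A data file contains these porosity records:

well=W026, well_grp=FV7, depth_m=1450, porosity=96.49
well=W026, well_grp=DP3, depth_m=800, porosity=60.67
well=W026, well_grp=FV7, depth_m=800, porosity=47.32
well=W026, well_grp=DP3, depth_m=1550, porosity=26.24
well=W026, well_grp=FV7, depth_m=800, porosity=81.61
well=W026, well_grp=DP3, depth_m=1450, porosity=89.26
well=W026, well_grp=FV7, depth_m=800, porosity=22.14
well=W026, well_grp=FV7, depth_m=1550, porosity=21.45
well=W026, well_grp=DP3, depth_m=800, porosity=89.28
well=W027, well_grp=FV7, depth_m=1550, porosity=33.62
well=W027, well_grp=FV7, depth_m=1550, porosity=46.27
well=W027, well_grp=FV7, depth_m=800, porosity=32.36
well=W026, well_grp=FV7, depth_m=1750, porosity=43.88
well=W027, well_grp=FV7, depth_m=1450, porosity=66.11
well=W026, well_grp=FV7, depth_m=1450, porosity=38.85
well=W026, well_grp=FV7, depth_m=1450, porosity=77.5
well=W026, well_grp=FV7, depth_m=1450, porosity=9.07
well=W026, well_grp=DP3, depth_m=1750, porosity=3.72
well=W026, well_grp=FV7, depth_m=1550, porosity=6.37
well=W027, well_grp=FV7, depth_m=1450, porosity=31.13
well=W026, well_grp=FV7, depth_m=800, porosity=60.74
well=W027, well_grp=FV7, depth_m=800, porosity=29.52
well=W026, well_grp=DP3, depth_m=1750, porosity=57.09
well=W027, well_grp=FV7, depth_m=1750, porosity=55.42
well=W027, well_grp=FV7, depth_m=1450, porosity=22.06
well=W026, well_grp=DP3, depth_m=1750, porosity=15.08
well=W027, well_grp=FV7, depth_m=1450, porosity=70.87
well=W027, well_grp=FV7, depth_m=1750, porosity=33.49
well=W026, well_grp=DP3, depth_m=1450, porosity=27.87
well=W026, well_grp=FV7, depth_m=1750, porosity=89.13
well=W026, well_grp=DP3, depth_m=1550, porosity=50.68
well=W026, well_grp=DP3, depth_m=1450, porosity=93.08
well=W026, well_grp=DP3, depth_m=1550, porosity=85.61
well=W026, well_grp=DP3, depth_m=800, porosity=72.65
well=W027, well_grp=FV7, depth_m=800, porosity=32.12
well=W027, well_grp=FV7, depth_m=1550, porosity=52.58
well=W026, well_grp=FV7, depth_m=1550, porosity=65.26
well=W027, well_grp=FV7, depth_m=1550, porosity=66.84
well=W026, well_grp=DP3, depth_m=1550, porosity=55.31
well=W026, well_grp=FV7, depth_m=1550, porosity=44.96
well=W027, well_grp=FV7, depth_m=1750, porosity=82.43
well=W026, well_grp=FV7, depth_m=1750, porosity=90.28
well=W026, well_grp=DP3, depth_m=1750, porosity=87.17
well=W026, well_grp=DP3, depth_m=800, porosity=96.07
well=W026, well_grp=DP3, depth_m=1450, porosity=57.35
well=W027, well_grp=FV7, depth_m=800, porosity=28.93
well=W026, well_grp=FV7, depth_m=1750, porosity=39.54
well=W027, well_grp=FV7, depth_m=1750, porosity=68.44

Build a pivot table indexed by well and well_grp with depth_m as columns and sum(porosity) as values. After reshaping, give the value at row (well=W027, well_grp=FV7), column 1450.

190.17

Rows with well=W027, well_grp=FV7 and depth_m=1450: porosity values are 66.11, 31.13, 22.06, 70.87.
66.11 + 31.13 + 22.06 + 70.87 = 190.17.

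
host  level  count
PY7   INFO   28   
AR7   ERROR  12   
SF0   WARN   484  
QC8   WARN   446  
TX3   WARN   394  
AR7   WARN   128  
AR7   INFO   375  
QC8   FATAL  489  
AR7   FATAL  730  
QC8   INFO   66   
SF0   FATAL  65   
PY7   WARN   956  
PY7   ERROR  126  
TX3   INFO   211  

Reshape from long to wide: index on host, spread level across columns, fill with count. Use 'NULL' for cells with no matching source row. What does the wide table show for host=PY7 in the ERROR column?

The long row with host=PY7, level=ERROR has count=126.

126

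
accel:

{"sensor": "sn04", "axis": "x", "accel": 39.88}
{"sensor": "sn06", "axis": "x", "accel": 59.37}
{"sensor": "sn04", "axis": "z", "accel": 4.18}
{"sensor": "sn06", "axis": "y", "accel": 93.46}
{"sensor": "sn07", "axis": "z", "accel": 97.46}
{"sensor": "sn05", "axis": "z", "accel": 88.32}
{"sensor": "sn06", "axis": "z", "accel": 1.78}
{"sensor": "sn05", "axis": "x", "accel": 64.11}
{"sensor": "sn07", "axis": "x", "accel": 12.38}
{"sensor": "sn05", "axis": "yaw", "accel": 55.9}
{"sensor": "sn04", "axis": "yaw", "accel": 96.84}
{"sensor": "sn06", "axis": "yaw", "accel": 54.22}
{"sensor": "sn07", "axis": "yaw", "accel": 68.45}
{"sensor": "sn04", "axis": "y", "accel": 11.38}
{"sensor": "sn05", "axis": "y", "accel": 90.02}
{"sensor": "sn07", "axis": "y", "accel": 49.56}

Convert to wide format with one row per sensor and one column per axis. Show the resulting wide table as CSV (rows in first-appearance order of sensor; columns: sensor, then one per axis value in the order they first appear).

sensor,x,z,y,yaw
sn04,39.88,4.18,11.38,96.84
sn06,59.37,1.78,93.46,54.22
sn07,12.38,97.46,49.56,68.45
sn05,64.11,88.32,90.02,55.9

Columns: sensor plus the 4 distinct axis values (x, z, y, yaw).
For example, row sn04 column x takes accel=39.88 from the long row (sn04, x).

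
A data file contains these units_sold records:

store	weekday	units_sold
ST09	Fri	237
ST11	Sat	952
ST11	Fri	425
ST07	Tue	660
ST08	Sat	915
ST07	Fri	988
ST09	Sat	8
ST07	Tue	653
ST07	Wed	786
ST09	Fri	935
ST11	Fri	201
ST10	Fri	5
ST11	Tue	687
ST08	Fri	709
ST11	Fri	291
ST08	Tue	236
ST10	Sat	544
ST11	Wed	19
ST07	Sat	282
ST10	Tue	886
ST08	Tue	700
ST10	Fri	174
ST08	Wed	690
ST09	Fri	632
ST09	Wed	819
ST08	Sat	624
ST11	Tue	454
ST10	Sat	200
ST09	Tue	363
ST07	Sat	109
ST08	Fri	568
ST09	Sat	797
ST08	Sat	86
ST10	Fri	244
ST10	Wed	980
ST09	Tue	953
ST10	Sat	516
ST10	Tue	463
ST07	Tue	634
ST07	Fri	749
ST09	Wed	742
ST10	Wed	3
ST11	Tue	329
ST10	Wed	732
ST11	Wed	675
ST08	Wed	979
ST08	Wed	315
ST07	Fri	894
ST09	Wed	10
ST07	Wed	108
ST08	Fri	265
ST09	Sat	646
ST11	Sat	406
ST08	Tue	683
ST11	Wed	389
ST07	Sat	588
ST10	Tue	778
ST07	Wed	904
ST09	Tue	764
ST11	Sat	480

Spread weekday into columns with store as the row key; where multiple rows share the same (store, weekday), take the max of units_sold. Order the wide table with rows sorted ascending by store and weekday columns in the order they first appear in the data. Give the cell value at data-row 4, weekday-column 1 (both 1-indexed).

With rows sorted ascending by store, row 4 is store=ST10. weekday columns in first-appearance order: Fri, Sat, Tue, Wed; column 1 is Fri.
Long rows with store=ST10, weekday=Fri: max(5, 174, 244) = 244.

244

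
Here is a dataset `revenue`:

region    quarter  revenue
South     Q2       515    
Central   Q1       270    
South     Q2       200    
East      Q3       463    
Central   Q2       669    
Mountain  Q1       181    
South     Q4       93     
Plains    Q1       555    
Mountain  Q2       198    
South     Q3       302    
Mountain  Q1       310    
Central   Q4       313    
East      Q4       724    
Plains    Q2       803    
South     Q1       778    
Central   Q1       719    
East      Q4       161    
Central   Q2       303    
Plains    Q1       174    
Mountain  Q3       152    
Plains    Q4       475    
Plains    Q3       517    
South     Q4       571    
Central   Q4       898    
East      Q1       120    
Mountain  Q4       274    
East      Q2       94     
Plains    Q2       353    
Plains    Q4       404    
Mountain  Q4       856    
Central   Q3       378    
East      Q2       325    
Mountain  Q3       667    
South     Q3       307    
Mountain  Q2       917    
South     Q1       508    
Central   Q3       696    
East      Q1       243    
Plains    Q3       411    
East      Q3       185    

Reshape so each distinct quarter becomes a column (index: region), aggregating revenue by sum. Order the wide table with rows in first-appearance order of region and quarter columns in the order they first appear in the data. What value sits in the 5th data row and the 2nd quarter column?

With rows in first-appearance order of region, row 5 is region=Plains. quarter columns in first-appearance order: Q2, Q1, Q3, Q4; column 2 is Q1.
Long rows with region=Plains, quarter=Q1: 555 + 174 = 729.

729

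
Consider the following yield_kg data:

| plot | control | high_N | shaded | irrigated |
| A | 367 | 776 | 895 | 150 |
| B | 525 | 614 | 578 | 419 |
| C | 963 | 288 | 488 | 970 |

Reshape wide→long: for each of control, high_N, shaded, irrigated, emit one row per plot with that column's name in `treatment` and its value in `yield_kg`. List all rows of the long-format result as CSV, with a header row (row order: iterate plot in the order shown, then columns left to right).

plot,treatment,yield_kg
A,control,367
A,high_N,776
A,shaded,895
A,irrigated,150
B,control,525
B,high_N,614
B,shaded,578
B,irrigated,419
C,control,963
C,high_N,288
C,shaded,488
C,irrigated,970

Each (plot, column) pair becomes one row: 3 × 4 = 12 rows.
For example, (A, control) → yield_kg=367.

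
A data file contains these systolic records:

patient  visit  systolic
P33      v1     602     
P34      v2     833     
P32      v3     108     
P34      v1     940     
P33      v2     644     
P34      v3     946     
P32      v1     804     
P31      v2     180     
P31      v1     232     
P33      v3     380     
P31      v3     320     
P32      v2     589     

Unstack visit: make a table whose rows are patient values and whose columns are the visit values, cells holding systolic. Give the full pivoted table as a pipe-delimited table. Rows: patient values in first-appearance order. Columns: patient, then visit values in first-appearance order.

Columns: patient plus the 3 distinct visit values (v1, v2, v3).
For example, row P33 column v1 takes systolic=602 from the long row (P33, v1).

| patient | v1 | v2 | v3 |
| P33 | 602 | 644 | 380 |
| P34 | 940 | 833 | 946 |
| P32 | 804 | 589 | 108 |
| P31 | 232 | 180 | 320 |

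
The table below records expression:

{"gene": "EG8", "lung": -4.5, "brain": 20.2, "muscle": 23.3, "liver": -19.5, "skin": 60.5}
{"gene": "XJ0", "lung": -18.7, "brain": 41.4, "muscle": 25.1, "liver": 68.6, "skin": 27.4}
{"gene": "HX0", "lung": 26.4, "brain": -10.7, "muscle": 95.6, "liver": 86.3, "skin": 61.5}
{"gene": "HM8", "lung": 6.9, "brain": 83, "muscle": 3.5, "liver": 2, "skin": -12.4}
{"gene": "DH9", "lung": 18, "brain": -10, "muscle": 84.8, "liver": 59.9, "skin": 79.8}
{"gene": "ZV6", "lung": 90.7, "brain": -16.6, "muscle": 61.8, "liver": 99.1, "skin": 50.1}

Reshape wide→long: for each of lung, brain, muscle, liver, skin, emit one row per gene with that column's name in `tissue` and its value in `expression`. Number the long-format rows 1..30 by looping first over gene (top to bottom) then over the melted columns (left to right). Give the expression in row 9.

68.6

30 rows total (6 × 5). Row 9: index ⌊(9-1)/5⌋ = 1 into gene → XJ0; (9-1) mod 5 = 3 into the melted columns → liver.
So row 9 is (XJ0, liver, 68.6); expression = 68.6.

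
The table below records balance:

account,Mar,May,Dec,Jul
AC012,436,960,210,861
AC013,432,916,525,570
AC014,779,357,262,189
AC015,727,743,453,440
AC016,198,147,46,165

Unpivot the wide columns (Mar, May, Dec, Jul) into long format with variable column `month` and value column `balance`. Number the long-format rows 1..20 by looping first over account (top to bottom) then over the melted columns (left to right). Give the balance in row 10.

357

20 rows total (5 × 4). Row 10: index ⌊(10-1)/4⌋ = 2 into account → AC014; (10-1) mod 4 = 1 into the melted columns → May.
So row 10 is (AC014, May, 357); balance = 357.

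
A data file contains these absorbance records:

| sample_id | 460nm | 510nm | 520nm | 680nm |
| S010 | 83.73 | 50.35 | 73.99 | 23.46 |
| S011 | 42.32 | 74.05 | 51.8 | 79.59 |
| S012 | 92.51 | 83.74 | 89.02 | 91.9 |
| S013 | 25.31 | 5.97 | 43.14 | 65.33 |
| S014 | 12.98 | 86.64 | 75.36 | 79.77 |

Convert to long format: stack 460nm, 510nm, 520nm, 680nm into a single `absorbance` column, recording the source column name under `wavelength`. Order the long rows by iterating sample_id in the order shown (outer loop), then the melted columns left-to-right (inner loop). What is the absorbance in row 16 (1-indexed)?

20 rows total (5 × 4). Row 16: index ⌊(16-1)/4⌋ = 3 into sample_id → S013; (16-1) mod 4 = 3 into the melted columns → 680nm.
So row 16 is (S013, 680nm, 65.33); absorbance = 65.33.

65.33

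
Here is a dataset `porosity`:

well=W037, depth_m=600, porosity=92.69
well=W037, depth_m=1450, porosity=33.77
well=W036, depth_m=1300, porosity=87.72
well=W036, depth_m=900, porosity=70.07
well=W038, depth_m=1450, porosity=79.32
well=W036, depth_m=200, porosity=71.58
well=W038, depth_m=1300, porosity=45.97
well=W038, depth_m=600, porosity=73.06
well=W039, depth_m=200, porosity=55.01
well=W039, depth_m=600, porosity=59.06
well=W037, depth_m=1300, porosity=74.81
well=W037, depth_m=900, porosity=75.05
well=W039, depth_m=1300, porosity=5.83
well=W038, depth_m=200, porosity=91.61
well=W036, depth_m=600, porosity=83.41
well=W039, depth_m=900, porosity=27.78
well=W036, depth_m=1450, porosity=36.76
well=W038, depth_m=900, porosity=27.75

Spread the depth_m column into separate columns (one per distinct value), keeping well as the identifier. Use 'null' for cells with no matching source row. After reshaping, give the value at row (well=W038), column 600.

73.06

The long row with well=W038, depth_m=600 has porosity=73.06.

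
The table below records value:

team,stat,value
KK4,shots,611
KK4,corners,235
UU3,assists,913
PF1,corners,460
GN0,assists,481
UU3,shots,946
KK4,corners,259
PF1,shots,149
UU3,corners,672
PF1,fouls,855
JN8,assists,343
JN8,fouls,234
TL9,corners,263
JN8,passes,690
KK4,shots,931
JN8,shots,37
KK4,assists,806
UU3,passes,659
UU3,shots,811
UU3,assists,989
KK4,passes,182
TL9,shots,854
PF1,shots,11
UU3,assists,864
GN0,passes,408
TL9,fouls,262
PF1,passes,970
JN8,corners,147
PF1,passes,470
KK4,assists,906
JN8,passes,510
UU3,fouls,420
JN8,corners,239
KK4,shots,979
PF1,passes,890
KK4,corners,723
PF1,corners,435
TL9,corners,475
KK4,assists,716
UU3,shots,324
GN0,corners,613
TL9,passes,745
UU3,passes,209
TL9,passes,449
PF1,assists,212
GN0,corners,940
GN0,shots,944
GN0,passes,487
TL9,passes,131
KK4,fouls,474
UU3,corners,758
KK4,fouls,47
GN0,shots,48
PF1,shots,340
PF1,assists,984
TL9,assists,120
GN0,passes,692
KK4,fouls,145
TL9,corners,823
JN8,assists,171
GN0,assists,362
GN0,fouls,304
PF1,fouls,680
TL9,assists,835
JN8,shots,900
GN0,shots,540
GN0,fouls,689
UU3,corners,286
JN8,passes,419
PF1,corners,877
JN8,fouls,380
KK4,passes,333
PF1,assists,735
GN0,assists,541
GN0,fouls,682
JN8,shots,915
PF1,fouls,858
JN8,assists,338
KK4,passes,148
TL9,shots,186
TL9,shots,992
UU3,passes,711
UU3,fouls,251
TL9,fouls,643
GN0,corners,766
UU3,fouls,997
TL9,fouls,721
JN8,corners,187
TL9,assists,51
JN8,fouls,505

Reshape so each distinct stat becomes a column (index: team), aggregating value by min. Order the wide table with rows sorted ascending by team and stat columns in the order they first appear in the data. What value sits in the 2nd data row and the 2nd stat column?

147

With rows sorted ascending by team, row 2 is team=JN8. stat columns in first-appearance order: shots, corners, assists, fouls, passes; column 2 is corners.
Long rows with team=JN8, stat=corners: min(147, 239, 187) = 147.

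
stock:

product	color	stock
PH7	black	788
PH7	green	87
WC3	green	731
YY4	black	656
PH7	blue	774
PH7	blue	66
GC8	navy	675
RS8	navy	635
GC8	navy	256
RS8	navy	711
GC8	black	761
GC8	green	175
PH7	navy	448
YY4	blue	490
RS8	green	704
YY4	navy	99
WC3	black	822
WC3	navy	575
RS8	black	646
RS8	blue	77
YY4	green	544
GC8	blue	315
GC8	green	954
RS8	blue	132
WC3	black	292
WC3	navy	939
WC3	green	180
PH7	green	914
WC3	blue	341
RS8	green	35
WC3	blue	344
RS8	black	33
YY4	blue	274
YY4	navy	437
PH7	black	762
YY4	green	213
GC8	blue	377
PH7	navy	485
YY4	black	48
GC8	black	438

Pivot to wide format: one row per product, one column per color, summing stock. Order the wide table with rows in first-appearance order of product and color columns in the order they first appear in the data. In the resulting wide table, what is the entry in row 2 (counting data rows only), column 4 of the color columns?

With rows in first-appearance order of product, row 2 is product=WC3. color columns in first-appearance order: black, green, blue, navy; column 4 is navy.
Long rows with product=WC3, color=navy: 575 + 939 = 1514.

1514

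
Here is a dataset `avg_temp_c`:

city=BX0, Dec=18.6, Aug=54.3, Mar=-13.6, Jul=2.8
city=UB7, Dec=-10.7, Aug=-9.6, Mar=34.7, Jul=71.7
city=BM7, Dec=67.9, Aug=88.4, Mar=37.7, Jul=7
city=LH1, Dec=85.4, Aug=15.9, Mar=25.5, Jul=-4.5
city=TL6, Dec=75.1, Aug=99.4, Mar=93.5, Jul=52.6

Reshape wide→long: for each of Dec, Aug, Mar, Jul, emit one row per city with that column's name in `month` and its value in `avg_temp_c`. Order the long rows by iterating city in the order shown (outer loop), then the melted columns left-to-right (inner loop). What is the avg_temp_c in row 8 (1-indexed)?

71.7

20 rows total (5 × 4). Row 8: index ⌊(8-1)/4⌋ = 1 into city → UB7; (8-1) mod 4 = 3 into the melted columns → Jul.
So row 8 is (UB7, Jul, 71.7); avg_temp_c = 71.7.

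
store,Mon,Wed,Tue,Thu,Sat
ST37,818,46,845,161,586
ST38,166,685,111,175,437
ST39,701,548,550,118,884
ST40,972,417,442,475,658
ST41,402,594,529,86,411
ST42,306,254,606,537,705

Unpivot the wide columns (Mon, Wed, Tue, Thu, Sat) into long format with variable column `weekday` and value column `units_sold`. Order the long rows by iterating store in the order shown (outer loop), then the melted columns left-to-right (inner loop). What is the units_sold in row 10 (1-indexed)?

437

30 rows total (6 × 5). Row 10: index ⌊(10-1)/5⌋ = 1 into store → ST38; (10-1) mod 5 = 4 into the melted columns → Sat.
So row 10 is (ST38, Sat, 437); units_sold = 437.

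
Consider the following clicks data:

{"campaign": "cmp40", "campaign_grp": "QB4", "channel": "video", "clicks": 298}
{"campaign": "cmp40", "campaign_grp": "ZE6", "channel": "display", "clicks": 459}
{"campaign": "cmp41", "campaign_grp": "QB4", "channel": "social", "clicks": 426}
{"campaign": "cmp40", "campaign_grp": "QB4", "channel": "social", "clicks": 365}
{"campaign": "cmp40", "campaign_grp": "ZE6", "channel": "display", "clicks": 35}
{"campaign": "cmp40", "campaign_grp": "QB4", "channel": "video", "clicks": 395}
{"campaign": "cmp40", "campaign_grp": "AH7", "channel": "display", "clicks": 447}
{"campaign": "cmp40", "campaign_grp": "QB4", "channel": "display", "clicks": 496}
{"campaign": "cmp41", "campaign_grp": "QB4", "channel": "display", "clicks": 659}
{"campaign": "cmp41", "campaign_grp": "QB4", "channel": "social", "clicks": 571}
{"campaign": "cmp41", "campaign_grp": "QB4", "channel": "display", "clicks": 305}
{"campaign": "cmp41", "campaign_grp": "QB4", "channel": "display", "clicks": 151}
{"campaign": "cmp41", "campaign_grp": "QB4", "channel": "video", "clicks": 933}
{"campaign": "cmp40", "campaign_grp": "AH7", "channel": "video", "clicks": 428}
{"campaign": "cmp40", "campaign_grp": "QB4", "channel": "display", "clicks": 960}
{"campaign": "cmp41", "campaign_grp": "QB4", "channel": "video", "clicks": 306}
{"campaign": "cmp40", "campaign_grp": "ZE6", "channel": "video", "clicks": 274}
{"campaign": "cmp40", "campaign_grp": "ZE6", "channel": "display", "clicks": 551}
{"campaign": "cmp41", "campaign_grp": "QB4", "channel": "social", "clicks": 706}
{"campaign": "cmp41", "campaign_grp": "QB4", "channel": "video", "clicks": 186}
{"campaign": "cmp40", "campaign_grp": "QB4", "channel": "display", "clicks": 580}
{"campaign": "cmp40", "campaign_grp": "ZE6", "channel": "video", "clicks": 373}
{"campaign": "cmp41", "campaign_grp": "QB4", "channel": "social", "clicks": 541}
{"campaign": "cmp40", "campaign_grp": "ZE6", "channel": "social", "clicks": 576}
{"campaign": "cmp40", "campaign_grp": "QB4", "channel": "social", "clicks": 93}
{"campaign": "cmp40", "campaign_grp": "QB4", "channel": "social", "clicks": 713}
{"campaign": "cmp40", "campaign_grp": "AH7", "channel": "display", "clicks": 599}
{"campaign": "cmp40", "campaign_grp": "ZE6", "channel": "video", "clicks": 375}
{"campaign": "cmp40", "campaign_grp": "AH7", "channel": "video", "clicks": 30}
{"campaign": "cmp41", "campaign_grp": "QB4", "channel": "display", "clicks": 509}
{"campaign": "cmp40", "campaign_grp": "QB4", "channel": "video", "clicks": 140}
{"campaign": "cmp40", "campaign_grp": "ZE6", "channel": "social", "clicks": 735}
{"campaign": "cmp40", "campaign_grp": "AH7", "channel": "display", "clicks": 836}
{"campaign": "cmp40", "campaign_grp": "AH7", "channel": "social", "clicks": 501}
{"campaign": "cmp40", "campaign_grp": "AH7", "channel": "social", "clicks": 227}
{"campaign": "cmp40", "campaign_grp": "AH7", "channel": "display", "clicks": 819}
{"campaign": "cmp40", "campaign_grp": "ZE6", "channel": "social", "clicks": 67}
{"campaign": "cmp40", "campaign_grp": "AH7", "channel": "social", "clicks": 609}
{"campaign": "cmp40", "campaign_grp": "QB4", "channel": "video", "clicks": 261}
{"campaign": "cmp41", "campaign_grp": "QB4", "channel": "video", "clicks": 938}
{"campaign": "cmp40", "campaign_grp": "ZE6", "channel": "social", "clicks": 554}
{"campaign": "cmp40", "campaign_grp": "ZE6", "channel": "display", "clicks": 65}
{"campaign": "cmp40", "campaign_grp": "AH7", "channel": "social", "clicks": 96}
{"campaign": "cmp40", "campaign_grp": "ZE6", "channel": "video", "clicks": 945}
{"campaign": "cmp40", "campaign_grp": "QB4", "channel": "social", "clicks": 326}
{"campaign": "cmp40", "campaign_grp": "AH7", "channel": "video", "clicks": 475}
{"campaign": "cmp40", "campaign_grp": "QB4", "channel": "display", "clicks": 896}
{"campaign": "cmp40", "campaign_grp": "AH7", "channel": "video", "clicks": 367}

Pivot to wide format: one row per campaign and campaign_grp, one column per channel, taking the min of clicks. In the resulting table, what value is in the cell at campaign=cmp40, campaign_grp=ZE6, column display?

35

Rows with campaign=cmp40, campaign_grp=ZE6 and channel=display: clicks values are 459, 35, 551, 65.
min(459, 35, 551, 65) = 35.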